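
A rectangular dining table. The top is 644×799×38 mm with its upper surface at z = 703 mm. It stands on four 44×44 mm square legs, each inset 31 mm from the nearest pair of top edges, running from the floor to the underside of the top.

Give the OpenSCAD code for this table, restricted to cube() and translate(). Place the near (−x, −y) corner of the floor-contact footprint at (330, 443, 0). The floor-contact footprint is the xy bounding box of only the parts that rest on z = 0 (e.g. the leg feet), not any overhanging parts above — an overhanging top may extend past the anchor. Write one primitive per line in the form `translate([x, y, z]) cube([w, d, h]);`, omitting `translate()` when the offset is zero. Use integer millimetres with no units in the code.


translate([299, 412, 665]) cube([644, 799, 38]);
translate([330, 443, 0]) cube([44, 44, 665]);
translate([868, 443, 0]) cube([44, 44, 665]);
translate([330, 1136, 0]) cube([44, 44, 665]);
translate([868, 1136, 0]) cube([44, 44, 665]);


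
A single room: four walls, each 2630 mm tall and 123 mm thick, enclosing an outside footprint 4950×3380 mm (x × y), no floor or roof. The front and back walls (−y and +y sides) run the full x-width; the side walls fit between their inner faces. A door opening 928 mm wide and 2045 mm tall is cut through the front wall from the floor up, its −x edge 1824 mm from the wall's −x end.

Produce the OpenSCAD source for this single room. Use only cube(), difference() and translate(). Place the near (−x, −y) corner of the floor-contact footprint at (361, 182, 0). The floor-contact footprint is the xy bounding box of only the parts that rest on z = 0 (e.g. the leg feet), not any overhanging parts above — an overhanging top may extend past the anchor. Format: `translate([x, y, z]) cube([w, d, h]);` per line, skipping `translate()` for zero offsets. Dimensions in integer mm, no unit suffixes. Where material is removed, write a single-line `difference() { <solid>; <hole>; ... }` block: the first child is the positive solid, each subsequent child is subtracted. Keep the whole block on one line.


difference() { translate([361, 182, 0]) cube([4950, 123, 2630]); translate([2185, 182, 0]) cube([928, 123, 2045]); }
translate([361, 3439, 0]) cube([4950, 123, 2630]);
translate([361, 305, 0]) cube([123, 3134, 2630]);
translate([5188, 305, 0]) cube([123, 3134, 2630]);


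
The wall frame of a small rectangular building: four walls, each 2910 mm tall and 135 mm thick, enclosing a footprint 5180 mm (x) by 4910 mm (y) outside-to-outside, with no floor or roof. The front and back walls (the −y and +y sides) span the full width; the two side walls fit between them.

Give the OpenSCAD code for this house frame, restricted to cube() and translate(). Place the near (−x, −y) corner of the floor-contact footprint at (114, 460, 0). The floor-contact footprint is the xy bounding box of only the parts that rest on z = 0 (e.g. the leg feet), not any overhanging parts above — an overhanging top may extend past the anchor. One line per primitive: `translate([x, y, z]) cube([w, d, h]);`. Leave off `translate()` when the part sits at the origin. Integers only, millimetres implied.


translate([114, 460, 0]) cube([5180, 135, 2910]);
translate([114, 5235, 0]) cube([5180, 135, 2910]);
translate([114, 595, 0]) cube([135, 4640, 2910]);
translate([5159, 595, 0]) cube([135, 4640, 2910]);


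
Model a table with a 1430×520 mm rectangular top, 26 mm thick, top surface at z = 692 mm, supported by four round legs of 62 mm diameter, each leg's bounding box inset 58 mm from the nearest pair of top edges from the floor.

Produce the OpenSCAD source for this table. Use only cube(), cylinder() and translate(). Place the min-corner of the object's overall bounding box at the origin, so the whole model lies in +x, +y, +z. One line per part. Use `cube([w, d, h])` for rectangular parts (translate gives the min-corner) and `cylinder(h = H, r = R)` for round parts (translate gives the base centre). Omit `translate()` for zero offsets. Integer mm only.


translate([0, 0, 666]) cube([1430, 520, 26]);
translate([89, 89, 0]) cylinder(h = 666, r = 31);
translate([1341, 89, 0]) cylinder(h = 666, r = 31);
translate([89, 431, 0]) cylinder(h = 666, r = 31);
translate([1341, 431, 0]) cylinder(h = 666, r = 31);


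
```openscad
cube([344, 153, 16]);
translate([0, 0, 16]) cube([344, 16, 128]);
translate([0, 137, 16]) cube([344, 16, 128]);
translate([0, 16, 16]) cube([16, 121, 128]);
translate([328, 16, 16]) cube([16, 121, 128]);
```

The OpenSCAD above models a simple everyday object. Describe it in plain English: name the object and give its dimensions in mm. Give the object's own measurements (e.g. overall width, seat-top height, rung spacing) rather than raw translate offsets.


An open-topped rectangular box: outside dimensions 344×153×144 mm, with a uniform wall and base thickness of 16 mm. The base is a full 344×153 slab on the floor; four walls sit on top of the base. The front and back walls (the −y and +y sides) span the full width; the two side walls fit between them.


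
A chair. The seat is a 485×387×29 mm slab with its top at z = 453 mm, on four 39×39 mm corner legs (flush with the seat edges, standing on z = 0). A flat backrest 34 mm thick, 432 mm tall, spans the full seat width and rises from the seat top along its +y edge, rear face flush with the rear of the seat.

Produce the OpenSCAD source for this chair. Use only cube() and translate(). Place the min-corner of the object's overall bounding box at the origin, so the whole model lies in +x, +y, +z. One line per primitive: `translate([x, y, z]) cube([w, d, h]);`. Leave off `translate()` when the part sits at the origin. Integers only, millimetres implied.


translate([0, 0, 424]) cube([485, 387, 29]);
cube([39, 39, 424]);
translate([446, 0, 0]) cube([39, 39, 424]);
translate([0, 348, 0]) cube([39, 39, 424]);
translate([446, 348, 0]) cube([39, 39, 424]);
translate([0, 353, 453]) cube([485, 34, 432]);


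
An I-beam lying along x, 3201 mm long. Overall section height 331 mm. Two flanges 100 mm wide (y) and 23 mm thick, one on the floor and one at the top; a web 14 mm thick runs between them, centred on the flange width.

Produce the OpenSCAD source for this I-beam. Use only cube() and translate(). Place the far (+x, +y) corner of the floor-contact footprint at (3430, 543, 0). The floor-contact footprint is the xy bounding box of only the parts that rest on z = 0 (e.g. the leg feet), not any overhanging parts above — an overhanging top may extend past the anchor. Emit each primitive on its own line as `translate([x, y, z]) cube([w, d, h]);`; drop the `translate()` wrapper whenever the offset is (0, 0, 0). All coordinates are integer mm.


translate([229, 443, 0]) cube([3201, 100, 23]);
translate([229, 486, 23]) cube([3201, 14, 285]);
translate([229, 443, 308]) cube([3201, 100, 23]);


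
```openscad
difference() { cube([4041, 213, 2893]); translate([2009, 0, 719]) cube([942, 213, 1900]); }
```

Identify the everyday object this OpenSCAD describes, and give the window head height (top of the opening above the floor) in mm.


A wall with a window opening. The window head height is 2619 mm.

A wall with a rectangular opening subtracted — a window. Sill at z = 719, opening 1900 mm tall, so the head is at 719 + 1900 = 2619 mm.


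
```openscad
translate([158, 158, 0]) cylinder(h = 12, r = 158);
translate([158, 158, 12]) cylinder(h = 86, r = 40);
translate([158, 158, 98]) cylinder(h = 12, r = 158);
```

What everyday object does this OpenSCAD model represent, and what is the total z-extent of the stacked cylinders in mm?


A spool. The overall height is 110 mm.

Three coaxial cylinders, large–small–large — a spool. Two 12 mm flanges and a 86 mm core give 12 + 86 + 12 = 110 mm.


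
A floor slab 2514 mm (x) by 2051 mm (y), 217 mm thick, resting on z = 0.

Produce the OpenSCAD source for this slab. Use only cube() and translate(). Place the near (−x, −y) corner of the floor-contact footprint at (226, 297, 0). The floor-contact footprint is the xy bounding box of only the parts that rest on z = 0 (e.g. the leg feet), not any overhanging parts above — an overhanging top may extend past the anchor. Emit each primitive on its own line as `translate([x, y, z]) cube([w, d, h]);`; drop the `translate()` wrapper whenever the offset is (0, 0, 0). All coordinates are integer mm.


translate([226, 297, 0]) cube([2514, 2051, 217]);


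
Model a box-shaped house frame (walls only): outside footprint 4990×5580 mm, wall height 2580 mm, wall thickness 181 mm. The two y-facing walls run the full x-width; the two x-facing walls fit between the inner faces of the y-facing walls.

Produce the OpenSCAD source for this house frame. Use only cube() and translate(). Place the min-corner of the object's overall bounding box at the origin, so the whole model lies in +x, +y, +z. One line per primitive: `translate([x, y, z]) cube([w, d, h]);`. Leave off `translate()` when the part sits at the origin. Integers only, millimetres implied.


cube([4990, 181, 2580]);
translate([0, 5399, 0]) cube([4990, 181, 2580]);
translate([0, 181, 0]) cube([181, 5218, 2580]);
translate([4809, 181, 0]) cube([181, 5218, 2580]);


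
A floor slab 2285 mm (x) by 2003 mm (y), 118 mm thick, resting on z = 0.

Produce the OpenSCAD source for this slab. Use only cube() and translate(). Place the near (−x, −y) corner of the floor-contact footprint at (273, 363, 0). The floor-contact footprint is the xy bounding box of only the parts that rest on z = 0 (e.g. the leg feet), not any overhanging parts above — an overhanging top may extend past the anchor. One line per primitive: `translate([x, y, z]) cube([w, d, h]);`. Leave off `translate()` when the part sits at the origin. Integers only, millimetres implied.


translate([273, 363, 0]) cube([2285, 2003, 118]);


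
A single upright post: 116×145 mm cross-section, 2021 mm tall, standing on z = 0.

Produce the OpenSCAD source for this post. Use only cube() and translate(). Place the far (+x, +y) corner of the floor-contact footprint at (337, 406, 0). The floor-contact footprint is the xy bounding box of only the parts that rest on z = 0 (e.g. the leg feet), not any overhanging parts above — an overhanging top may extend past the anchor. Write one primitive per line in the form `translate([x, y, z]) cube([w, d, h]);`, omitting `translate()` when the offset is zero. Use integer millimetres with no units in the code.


translate([221, 261, 0]) cube([116, 145, 2021]);


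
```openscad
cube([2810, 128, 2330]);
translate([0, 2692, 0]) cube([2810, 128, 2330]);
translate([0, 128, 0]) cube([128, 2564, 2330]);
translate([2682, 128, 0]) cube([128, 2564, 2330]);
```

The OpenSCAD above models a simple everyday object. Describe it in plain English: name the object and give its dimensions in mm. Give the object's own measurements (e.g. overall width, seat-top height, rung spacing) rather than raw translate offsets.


The wall frame of a small rectangular building: four walls, each 2330 mm tall and 128 mm thick, enclosing a footprint 2810 mm (x) by 2820 mm (y) outside-to-outside, with no floor or roof. The front and back walls (the −y and +y sides) span the full width; the two side walls fit between them.


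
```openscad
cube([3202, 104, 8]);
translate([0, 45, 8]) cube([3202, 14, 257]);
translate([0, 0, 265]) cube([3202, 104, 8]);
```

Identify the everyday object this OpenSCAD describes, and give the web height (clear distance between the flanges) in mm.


An I-beam. The web height is 257 mm.

Two wide flanges with a thin centred web — an I-beam. Overall 273 mm minus two 8 mm flanges gives a web of 273 − 2·8 = 257 mm.


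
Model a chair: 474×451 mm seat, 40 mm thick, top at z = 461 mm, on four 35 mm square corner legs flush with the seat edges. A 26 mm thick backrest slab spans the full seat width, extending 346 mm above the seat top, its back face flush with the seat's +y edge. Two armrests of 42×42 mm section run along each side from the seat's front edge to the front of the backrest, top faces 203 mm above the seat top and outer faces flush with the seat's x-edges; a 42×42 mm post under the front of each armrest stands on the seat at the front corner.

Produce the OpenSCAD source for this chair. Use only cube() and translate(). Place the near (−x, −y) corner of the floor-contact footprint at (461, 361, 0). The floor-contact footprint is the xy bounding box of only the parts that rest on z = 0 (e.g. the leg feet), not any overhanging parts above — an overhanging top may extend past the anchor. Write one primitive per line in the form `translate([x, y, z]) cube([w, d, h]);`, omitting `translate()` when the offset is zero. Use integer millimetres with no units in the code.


translate([461, 361, 421]) cube([474, 451, 40]);
translate([461, 361, 0]) cube([35, 35, 421]);
translate([900, 361, 0]) cube([35, 35, 421]);
translate([461, 777, 0]) cube([35, 35, 421]);
translate([900, 777, 0]) cube([35, 35, 421]);
translate([461, 786, 461]) cube([474, 26, 346]);
translate([461, 361, 622]) cube([42, 425, 42]);
translate([893, 361, 622]) cube([42, 425, 42]);
translate([461, 361, 461]) cube([42, 42, 161]);
translate([893, 361, 461]) cube([42, 42, 161]);


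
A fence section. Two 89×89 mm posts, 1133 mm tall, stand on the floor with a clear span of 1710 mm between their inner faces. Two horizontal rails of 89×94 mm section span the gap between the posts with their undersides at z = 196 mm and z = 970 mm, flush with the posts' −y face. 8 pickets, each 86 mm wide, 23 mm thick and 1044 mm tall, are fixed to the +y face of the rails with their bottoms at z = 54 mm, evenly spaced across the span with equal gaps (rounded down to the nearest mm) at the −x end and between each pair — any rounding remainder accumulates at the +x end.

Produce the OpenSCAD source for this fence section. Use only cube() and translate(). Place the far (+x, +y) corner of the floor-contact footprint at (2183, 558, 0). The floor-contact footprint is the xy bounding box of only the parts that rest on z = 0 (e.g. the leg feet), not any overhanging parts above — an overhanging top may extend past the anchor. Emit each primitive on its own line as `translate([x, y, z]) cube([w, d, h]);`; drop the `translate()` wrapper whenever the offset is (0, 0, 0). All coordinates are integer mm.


translate([295, 469, 0]) cube([89, 89, 1133]);
translate([2094, 469, 0]) cube([89, 89, 1133]);
translate([384, 469, 196]) cube([1710, 89, 94]);
translate([384, 469, 970]) cube([1710, 89, 94]);
translate([497, 558, 54]) cube([86, 23, 1044]);
translate([696, 558, 54]) cube([86, 23, 1044]);
translate([895, 558, 54]) cube([86, 23, 1044]);
translate([1094, 558, 54]) cube([86, 23, 1044]);
translate([1293, 558, 54]) cube([86, 23, 1044]);
translate([1492, 558, 54]) cube([86, 23, 1044]);
translate([1691, 558, 54]) cube([86, 23, 1044]);
translate([1890, 558, 54]) cube([86, 23, 1044]);


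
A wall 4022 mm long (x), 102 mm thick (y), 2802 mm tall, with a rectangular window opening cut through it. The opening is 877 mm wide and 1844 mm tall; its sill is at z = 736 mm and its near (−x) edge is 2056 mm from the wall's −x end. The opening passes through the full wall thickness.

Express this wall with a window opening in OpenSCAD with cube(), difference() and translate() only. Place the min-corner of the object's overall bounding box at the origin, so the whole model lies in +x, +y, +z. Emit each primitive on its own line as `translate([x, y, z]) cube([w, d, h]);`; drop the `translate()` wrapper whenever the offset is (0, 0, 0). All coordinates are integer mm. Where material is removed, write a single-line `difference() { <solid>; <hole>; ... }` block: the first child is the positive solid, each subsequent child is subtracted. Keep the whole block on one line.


difference() { cube([4022, 102, 2802]); translate([2056, 0, 736]) cube([877, 102, 1844]); }


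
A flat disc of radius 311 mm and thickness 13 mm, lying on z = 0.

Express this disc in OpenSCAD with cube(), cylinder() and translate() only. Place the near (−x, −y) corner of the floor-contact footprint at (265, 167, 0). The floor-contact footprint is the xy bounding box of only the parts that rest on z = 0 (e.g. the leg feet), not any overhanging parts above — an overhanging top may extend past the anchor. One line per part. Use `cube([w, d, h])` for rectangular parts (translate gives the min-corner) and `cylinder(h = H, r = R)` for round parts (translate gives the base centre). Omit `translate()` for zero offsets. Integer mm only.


translate([576, 478, 0]) cylinder(h = 13, r = 311);


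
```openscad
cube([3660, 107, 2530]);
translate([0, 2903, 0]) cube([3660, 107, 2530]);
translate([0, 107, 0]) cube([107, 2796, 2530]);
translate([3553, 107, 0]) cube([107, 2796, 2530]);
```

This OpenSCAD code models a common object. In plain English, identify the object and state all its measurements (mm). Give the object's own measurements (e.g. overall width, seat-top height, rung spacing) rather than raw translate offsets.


The wall frame of a small rectangular building: four walls, each 2530 mm tall and 107 mm thick, enclosing a footprint 3660 mm (x) by 3010 mm (y) outside-to-outside, with no floor or roof. The front and back walls (the −y and +y sides) span the full width; the two side walls fit between them.


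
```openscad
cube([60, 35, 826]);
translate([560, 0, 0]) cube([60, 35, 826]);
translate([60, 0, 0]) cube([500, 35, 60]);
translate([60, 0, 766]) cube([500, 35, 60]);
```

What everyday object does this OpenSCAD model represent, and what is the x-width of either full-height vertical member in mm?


A picture frame. The border width is 60 mm.

Four thin pieces enclosing a rectangular opening — a picture frame. The two full-height stiles are 826 mm tall; the top rail sits at z = 766 and is 60 mm tall, so the border above the opening is 826 − 766 = 60 mm, matching the stile x-width.


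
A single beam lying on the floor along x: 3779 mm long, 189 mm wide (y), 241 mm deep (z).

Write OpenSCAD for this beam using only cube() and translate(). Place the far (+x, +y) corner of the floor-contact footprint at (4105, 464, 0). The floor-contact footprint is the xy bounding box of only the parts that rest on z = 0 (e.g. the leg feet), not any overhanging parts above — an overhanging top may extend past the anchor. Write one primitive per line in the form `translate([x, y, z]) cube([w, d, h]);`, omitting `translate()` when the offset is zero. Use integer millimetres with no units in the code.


translate([326, 275, 0]) cube([3779, 189, 241]);


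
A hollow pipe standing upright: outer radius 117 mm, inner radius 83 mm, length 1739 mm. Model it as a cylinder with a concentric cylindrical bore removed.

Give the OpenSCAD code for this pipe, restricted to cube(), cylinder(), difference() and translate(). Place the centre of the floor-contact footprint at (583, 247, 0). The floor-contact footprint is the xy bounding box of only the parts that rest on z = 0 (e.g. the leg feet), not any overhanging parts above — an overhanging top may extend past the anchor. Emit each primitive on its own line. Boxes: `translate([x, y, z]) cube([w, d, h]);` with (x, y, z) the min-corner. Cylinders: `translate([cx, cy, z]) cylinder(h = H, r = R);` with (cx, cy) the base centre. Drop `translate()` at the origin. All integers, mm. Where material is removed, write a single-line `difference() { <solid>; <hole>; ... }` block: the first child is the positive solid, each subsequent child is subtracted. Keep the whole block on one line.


difference() { translate([583, 247, 0]) cylinder(h = 1739, r = 117); translate([583, 247, 0]) cylinder(h = 1739, r = 83); }


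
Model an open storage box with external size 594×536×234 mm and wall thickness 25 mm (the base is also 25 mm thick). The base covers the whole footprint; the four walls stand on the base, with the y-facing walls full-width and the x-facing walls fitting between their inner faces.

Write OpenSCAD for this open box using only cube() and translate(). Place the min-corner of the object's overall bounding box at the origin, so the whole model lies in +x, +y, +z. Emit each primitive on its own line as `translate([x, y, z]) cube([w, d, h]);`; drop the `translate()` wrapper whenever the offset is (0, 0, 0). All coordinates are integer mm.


cube([594, 536, 25]);
translate([0, 0, 25]) cube([594, 25, 209]);
translate([0, 511, 25]) cube([594, 25, 209]);
translate([0, 25, 25]) cube([25, 486, 209]);
translate([569, 25, 25]) cube([25, 486, 209]);


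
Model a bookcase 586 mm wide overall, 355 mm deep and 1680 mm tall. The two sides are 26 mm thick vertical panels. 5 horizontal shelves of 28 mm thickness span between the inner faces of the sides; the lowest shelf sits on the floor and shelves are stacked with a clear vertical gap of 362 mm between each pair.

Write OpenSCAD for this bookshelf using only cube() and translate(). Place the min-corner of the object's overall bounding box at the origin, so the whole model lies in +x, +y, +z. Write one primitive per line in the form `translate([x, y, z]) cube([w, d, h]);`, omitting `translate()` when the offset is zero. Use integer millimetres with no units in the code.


cube([26, 355, 1680]);
translate([560, 0, 0]) cube([26, 355, 1680]);
translate([26, 0, 0]) cube([534, 355, 28]);
translate([26, 0, 390]) cube([534, 355, 28]);
translate([26, 0, 780]) cube([534, 355, 28]);
translate([26, 0, 1170]) cube([534, 355, 28]);
translate([26, 0, 1560]) cube([534, 355, 28]);


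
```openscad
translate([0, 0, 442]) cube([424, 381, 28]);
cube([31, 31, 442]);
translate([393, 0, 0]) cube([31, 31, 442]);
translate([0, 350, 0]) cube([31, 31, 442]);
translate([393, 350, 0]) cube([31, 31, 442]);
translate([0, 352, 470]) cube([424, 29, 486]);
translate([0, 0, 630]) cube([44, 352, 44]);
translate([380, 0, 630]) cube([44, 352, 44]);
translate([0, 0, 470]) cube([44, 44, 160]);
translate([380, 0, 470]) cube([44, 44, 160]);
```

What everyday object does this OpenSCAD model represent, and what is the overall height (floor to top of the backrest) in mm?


A chair. The overall height is 956 mm.

A slab on four corner posts with a tall panel at the back — a chair. The seat slab sits at z = 442 with thickness 28, and the 486 mm backrest starts at the seat top, so the overall height is 442 + 28 + 486 = 956 mm.


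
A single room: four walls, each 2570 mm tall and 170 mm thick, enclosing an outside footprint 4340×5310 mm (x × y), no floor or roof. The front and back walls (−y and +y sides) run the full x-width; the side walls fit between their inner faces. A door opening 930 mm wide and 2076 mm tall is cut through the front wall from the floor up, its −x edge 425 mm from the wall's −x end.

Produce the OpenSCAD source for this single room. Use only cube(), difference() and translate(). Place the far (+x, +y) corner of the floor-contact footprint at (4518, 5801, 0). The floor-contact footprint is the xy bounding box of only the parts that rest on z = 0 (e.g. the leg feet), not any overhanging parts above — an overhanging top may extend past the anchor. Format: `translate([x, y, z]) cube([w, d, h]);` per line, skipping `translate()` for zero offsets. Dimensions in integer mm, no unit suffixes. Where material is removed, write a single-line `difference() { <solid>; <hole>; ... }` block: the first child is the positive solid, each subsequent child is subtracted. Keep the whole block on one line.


difference() { translate([178, 491, 0]) cube([4340, 170, 2570]); translate([603, 491, 0]) cube([930, 170, 2076]); }
translate([178, 5631, 0]) cube([4340, 170, 2570]);
translate([178, 661, 0]) cube([170, 4970, 2570]);
translate([4348, 661, 0]) cube([170, 4970, 2570]);


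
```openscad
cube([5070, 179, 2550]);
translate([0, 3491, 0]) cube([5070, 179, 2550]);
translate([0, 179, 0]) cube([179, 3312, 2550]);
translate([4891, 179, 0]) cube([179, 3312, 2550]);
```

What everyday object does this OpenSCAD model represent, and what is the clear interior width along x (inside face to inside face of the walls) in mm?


A house (or room) frame. The interior width is 4712 mm.

Four 2550 mm walls enclosing a rectangle with no floor or roof — a room or house frame. Outside width is 5070 mm and wall thickness is 179 mm, so the interior width is 5070 − 2 × 179 = 4712 mm.


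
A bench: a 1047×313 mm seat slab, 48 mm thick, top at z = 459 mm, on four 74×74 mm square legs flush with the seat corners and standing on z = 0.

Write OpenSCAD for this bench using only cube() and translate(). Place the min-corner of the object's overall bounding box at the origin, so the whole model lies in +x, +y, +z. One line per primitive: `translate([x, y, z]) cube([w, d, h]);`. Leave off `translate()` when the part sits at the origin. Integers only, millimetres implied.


translate([0, 0, 411]) cube([1047, 313, 48]);
cube([74, 74, 411]);
translate([0, 239, 0]) cube([74, 74, 411]);
translate([973, 0, 0]) cube([74, 74, 411]);
translate([973, 239, 0]) cube([74, 74, 411]);


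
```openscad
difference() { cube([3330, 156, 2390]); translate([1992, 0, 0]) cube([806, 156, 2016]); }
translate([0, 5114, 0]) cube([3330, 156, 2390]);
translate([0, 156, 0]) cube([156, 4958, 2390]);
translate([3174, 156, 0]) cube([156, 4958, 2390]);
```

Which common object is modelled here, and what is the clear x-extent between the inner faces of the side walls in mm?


A single room. The interior width is 3018 mm.

Four walls enclosing a rectangle with a door in the front wall — a room. Outside width 3330 minus two 156 mm walls gives 3018 mm.


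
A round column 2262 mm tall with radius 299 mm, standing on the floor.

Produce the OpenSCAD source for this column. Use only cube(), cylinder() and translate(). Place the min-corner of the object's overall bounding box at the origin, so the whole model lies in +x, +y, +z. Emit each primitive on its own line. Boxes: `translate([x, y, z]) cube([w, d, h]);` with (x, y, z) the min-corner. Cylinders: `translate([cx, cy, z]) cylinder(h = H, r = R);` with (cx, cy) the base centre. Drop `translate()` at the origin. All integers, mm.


translate([299, 299, 0]) cylinder(h = 2262, r = 299);


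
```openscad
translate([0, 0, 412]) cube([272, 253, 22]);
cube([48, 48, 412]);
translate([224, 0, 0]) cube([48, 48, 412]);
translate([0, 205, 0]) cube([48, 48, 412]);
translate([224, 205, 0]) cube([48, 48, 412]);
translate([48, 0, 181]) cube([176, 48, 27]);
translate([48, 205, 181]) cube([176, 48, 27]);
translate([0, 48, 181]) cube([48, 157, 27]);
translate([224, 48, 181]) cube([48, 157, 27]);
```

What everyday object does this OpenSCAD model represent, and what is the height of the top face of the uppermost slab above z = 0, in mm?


A stool. The seat height is 434 mm.

A 272×253×22 slab at z = 412 on four corner posts — a stool. The seat top is 412 + 22 = 434 mm.


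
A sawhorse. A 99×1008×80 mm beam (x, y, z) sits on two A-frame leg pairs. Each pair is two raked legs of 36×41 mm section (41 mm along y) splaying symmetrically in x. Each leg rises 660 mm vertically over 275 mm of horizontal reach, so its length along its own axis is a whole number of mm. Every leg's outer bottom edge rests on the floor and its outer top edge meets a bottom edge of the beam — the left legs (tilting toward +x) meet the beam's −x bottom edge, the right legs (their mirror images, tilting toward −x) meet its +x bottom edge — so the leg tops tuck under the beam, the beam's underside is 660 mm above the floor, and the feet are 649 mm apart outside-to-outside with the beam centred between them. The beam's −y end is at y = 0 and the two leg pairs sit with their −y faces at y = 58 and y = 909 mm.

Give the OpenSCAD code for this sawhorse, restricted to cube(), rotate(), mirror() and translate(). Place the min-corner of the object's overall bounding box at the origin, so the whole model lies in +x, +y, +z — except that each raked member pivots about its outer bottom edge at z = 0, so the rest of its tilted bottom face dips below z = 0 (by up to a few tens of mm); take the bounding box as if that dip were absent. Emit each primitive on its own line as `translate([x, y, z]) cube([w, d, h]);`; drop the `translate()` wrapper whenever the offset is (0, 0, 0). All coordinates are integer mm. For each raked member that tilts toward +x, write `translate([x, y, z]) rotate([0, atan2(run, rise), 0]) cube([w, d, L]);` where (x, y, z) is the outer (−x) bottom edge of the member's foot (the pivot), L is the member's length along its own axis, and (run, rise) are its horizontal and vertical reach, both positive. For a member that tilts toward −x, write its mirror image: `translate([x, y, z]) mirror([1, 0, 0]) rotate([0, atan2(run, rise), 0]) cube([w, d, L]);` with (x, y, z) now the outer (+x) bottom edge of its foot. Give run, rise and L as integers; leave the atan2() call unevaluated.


translate([275, 0, 660]) cube([99, 1008, 80]);
translate([0, 58, 0]) rotate([0, atan2(275, 660), 0]) cube([36, 41, 715]);
translate([649, 58, 0]) mirror([1, 0, 0]) rotate([0, atan2(275, 660), 0]) cube([36, 41, 715]);
translate([0, 909, 0]) rotate([0, atan2(275, 660), 0]) cube([36, 41, 715]);
translate([649, 909, 0]) mirror([1, 0, 0]) rotate([0, atan2(275, 660), 0]) cube([36, 41, 715]);


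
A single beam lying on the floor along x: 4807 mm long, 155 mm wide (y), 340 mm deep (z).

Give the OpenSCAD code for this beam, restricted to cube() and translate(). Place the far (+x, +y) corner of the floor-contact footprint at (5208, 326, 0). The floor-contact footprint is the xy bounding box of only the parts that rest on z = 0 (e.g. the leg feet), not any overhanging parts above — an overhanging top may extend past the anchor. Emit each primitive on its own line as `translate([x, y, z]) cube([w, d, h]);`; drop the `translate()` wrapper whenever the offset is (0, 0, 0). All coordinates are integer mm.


translate([401, 171, 0]) cube([4807, 155, 340]);


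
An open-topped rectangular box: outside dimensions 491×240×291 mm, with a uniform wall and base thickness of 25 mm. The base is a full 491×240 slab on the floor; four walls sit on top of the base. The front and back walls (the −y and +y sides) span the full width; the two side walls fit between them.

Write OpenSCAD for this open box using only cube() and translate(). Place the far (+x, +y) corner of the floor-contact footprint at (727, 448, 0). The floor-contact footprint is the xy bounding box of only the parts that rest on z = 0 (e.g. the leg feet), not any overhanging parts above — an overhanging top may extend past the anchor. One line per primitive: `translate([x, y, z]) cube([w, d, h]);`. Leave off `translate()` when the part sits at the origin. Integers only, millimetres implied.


translate([236, 208, 0]) cube([491, 240, 25]);
translate([236, 208, 25]) cube([491, 25, 266]);
translate([236, 423, 25]) cube([491, 25, 266]);
translate([236, 233, 25]) cube([25, 190, 266]);
translate([702, 233, 25]) cube([25, 190, 266]);


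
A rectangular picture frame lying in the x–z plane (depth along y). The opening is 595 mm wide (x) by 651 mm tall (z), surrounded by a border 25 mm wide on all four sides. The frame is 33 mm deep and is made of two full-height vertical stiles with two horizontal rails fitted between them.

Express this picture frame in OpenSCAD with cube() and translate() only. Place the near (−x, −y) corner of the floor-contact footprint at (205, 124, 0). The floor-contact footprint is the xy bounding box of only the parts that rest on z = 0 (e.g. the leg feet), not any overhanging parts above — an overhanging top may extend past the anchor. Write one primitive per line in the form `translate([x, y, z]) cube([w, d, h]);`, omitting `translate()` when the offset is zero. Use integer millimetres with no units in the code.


translate([205, 124, 0]) cube([25, 33, 701]);
translate([825, 124, 0]) cube([25, 33, 701]);
translate([230, 124, 0]) cube([595, 33, 25]);
translate([230, 124, 676]) cube([595, 33, 25]);


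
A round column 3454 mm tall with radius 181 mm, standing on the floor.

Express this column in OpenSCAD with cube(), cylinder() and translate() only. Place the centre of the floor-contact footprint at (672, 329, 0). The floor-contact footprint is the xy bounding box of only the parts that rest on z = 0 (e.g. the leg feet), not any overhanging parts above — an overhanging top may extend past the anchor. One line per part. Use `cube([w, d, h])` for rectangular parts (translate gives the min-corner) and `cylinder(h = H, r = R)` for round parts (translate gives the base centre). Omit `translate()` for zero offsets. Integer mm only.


translate([672, 329, 0]) cylinder(h = 3454, r = 181);


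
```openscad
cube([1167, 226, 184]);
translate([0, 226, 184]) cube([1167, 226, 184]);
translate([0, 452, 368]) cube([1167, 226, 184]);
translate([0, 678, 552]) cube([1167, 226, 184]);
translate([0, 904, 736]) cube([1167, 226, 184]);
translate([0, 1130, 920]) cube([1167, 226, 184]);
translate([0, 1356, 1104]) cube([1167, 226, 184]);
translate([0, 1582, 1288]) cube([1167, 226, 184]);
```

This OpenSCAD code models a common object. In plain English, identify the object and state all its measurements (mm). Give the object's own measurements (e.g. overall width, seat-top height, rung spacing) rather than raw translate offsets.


A straight staircase of 8 solid steps. Each step is 1167 mm wide (x), 226 mm deep (y, the going) and 184 mm tall (the rise). The first step rests on the floor; each subsequent step sits one going further in +y and one rise higher in +z, directly behind and above the previous step with no overlap.


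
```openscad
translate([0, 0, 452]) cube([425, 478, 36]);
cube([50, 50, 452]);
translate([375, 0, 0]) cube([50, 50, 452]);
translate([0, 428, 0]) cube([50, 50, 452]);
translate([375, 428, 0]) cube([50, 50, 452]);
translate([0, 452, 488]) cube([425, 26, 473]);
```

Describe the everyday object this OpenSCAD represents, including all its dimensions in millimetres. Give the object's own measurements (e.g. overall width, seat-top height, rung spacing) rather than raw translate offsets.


A chair. The seat is a 425×478×36 mm slab with its top at z = 488 mm, on four 50×50 mm corner legs (flush with the seat edges, standing on z = 0). A flat backrest 26 mm thick, 473 mm tall, spans the full seat width and rises from the seat top along its +y edge, rear face flush with the rear of the seat.


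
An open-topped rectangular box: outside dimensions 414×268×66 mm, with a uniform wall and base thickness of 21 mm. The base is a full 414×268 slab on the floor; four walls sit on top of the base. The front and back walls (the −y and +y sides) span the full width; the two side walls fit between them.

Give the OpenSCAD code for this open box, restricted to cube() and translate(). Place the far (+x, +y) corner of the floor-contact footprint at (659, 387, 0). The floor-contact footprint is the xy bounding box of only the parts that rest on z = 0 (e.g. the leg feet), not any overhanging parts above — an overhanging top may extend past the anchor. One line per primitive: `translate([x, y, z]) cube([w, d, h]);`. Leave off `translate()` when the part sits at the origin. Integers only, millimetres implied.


translate([245, 119, 0]) cube([414, 268, 21]);
translate([245, 119, 21]) cube([414, 21, 45]);
translate([245, 366, 21]) cube([414, 21, 45]);
translate([245, 140, 21]) cube([21, 226, 45]);
translate([638, 140, 21]) cube([21, 226, 45]);


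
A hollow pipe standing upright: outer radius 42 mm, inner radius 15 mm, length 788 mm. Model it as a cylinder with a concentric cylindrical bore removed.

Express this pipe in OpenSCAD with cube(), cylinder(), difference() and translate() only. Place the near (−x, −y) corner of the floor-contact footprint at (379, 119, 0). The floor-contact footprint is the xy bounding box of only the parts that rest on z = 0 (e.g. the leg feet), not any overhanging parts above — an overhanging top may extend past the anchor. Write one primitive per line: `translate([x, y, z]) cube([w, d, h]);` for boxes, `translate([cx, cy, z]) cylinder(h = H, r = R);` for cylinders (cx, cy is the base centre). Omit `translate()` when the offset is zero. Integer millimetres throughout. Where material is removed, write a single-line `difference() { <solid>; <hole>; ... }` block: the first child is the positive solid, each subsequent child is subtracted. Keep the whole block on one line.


difference() { translate([421, 161, 0]) cylinder(h = 788, r = 42); translate([421, 161, 0]) cylinder(h = 788, r = 15); }


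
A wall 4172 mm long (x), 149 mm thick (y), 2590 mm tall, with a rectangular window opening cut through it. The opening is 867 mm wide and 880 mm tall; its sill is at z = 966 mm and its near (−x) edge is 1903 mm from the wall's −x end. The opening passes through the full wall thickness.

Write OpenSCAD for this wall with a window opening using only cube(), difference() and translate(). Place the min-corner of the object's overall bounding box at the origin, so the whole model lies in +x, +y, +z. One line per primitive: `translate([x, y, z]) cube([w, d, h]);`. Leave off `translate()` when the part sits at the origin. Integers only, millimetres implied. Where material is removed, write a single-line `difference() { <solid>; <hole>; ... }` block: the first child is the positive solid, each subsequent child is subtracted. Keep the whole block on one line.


difference() { cube([4172, 149, 2590]); translate([1903, 0, 966]) cube([867, 149, 880]); }


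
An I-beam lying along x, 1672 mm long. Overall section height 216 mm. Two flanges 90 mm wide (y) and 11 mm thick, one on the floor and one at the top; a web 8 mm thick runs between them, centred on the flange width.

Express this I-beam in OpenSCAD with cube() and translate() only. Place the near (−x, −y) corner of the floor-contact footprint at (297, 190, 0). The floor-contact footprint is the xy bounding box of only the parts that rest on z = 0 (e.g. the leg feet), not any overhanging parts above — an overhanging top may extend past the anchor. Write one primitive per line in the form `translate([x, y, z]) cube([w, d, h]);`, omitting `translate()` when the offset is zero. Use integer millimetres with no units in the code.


translate([297, 190, 0]) cube([1672, 90, 11]);
translate([297, 231, 11]) cube([1672, 8, 194]);
translate([297, 190, 205]) cube([1672, 90, 11]);


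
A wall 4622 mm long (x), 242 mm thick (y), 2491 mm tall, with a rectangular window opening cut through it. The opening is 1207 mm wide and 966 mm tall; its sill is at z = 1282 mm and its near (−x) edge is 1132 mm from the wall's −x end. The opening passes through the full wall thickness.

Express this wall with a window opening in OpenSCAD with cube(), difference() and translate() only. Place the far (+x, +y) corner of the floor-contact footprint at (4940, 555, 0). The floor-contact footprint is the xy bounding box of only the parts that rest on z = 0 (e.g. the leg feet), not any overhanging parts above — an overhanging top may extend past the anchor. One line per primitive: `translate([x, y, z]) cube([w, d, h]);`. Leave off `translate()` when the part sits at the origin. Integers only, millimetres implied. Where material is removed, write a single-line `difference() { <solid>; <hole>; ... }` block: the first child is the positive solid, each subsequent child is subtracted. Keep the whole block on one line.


difference() { translate([318, 313, 0]) cube([4622, 242, 2491]); translate([1450, 313, 1282]) cube([1207, 242, 966]); }


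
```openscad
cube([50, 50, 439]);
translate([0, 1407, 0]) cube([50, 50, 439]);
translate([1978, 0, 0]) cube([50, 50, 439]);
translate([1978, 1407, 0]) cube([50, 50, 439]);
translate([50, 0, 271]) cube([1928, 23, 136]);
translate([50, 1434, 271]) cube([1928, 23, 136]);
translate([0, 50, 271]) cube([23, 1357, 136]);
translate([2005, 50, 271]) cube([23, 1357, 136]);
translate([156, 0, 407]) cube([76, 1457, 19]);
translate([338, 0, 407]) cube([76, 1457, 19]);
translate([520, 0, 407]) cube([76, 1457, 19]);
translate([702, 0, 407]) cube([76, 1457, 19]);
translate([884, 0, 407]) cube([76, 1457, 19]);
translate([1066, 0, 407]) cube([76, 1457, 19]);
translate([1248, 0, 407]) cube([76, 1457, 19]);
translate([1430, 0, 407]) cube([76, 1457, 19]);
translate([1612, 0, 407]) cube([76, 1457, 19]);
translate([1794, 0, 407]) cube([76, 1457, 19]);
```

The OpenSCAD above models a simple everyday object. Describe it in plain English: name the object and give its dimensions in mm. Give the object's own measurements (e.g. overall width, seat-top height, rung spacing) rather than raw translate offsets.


A bed frame 2028 mm long (x) by 1457 mm wide (y). Four 50×50 mm corner posts, 439 mm tall, at the corners of the footprint. Four rails of 23 mm thickness and 136 mm height run between adjacent posts with their undersides at z = 271 mm, their outer faces flush with the outside of the frame (the two x-running rails run between the posts' inner faces; the two y-running rails run between the posts' inner faces). 10 slats, each 76 mm wide (x) and 19 mm thick, lie across the top of the two x-running rails, running the full 1457 mm width of the frame in y; along x they sit between the end posts with a 106 mm gap after the −x posts and between neighbouring slats, leaving 108 mm before the +x posts.
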